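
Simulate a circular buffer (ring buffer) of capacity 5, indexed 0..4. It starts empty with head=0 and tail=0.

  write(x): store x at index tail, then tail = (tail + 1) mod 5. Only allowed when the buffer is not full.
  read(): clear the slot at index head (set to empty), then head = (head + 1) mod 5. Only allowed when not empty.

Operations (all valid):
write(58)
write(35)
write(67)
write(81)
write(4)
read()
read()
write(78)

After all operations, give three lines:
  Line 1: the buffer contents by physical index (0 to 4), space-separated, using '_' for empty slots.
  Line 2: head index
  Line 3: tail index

Answer: 78 _ 67 81 4
2
1

Derivation:
write(58): buf=[58 _ _ _ _], head=0, tail=1, size=1
write(35): buf=[58 35 _ _ _], head=0, tail=2, size=2
write(67): buf=[58 35 67 _ _], head=0, tail=3, size=3
write(81): buf=[58 35 67 81 _], head=0, tail=4, size=4
write(4): buf=[58 35 67 81 4], head=0, tail=0, size=5
read(): buf=[_ 35 67 81 4], head=1, tail=0, size=4
read(): buf=[_ _ 67 81 4], head=2, tail=0, size=3
write(78): buf=[78 _ 67 81 4], head=2, tail=1, size=4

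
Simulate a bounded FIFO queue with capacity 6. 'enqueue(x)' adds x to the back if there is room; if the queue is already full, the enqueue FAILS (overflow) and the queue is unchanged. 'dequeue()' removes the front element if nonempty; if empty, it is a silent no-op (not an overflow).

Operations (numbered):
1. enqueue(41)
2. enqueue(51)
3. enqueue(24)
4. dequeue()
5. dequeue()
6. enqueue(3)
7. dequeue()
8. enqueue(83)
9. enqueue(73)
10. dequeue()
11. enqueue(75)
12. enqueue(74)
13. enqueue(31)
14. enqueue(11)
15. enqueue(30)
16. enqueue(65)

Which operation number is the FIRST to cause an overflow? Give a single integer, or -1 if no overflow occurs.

Answer: 15

Derivation:
1. enqueue(41): size=1
2. enqueue(51): size=2
3. enqueue(24): size=3
4. dequeue(): size=2
5. dequeue(): size=1
6. enqueue(3): size=2
7. dequeue(): size=1
8. enqueue(83): size=2
9. enqueue(73): size=3
10. dequeue(): size=2
11. enqueue(75): size=3
12. enqueue(74): size=4
13. enqueue(31): size=5
14. enqueue(11): size=6
15. enqueue(30): size=6=cap → OVERFLOW (fail)
16. enqueue(65): size=6=cap → OVERFLOW (fail)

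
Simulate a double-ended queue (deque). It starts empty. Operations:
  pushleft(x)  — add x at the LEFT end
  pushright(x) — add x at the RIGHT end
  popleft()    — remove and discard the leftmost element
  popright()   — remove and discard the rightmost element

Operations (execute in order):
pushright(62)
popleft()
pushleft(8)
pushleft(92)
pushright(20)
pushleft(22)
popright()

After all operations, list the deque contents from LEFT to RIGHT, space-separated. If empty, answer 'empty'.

Answer: 22 92 8

Derivation:
pushright(62): [62]
popleft(): []
pushleft(8): [8]
pushleft(92): [92, 8]
pushright(20): [92, 8, 20]
pushleft(22): [22, 92, 8, 20]
popright(): [22, 92, 8]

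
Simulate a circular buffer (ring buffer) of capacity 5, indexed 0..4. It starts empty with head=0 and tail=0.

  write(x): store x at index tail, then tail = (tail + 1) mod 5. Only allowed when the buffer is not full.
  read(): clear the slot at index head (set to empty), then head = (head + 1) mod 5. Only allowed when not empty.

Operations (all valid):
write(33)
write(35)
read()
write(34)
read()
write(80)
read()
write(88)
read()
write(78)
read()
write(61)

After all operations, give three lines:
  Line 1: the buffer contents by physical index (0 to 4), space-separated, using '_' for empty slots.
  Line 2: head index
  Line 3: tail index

write(33): buf=[33 _ _ _ _], head=0, tail=1, size=1
write(35): buf=[33 35 _ _ _], head=0, tail=2, size=2
read(): buf=[_ 35 _ _ _], head=1, tail=2, size=1
write(34): buf=[_ 35 34 _ _], head=1, tail=3, size=2
read(): buf=[_ _ 34 _ _], head=2, tail=3, size=1
write(80): buf=[_ _ 34 80 _], head=2, tail=4, size=2
read(): buf=[_ _ _ 80 _], head=3, tail=4, size=1
write(88): buf=[_ _ _ 80 88], head=3, tail=0, size=2
read(): buf=[_ _ _ _ 88], head=4, tail=0, size=1
write(78): buf=[78 _ _ _ 88], head=4, tail=1, size=2
read(): buf=[78 _ _ _ _], head=0, tail=1, size=1
write(61): buf=[78 61 _ _ _], head=0, tail=2, size=2

Answer: 78 61 _ _ _
0
2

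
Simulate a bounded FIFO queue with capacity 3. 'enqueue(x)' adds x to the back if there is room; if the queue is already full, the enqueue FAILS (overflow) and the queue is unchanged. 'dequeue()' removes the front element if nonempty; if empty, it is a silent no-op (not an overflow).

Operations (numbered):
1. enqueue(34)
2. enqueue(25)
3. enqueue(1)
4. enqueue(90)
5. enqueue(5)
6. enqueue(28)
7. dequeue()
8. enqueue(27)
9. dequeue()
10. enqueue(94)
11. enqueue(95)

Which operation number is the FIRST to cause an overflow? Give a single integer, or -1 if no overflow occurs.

Answer: 4

Derivation:
1. enqueue(34): size=1
2. enqueue(25): size=2
3. enqueue(1): size=3
4. enqueue(90): size=3=cap → OVERFLOW (fail)
5. enqueue(5): size=3=cap → OVERFLOW (fail)
6. enqueue(28): size=3=cap → OVERFLOW (fail)
7. dequeue(): size=2
8. enqueue(27): size=3
9. dequeue(): size=2
10. enqueue(94): size=3
11. enqueue(95): size=3=cap → OVERFLOW (fail)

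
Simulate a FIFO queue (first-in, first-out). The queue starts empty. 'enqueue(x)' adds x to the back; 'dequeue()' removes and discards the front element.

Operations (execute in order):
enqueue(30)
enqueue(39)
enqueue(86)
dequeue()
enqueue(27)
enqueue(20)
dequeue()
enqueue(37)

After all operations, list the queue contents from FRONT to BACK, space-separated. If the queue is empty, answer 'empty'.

Answer: 86 27 20 37

Derivation:
enqueue(30): [30]
enqueue(39): [30, 39]
enqueue(86): [30, 39, 86]
dequeue(): [39, 86]
enqueue(27): [39, 86, 27]
enqueue(20): [39, 86, 27, 20]
dequeue(): [86, 27, 20]
enqueue(37): [86, 27, 20, 37]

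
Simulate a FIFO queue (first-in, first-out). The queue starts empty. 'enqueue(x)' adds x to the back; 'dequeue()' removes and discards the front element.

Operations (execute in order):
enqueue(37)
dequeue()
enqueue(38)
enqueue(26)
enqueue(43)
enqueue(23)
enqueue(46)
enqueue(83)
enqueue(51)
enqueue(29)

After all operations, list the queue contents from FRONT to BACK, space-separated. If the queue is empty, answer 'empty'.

Answer: 38 26 43 23 46 83 51 29

Derivation:
enqueue(37): [37]
dequeue(): []
enqueue(38): [38]
enqueue(26): [38, 26]
enqueue(43): [38, 26, 43]
enqueue(23): [38, 26, 43, 23]
enqueue(46): [38, 26, 43, 23, 46]
enqueue(83): [38, 26, 43, 23, 46, 83]
enqueue(51): [38, 26, 43, 23, 46, 83, 51]
enqueue(29): [38, 26, 43, 23, 46, 83, 51, 29]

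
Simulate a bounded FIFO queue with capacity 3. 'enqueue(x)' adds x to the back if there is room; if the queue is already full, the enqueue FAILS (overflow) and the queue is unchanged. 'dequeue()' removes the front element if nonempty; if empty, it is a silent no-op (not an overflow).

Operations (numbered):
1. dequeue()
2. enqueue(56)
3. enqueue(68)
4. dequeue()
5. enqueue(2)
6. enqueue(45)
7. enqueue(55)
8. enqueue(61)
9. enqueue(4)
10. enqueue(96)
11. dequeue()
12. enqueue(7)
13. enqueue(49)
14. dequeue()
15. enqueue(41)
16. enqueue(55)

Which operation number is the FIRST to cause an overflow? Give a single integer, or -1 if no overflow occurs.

Answer: 7

Derivation:
1. dequeue(): empty, no-op, size=0
2. enqueue(56): size=1
3. enqueue(68): size=2
4. dequeue(): size=1
5. enqueue(2): size=2
6. enqueue(45): size=3
7. enqueue(55): size=3=cap → OVERFLOW (fail)
8. enqueue(61): size=3=cap → OVERFLOW (fail)
9. enqueue(4): size=3=cap → OVERFLOW (fail)
10. enqueue(96): size=3=cap → OVERFLOW (fail)
11. dequeue(): size=2
12. enqueue(7): size=3
13. enqueue(49): size=3=cap → OVERFLOW (fail)
14. dequeue(): size=2
15. enqueue(41): size=3
16. enqueue(55): size=3=cap → OVERFLOW (fail)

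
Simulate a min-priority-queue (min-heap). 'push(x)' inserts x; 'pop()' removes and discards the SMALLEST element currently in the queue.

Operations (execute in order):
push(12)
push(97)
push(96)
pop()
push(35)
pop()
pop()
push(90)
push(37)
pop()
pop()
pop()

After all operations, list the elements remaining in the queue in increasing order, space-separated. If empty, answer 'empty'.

push(12): heap contents = [12]
push(97): heap contents = [12, 97]
push(96): heap contents = [12, 96, 97]
pop() → 12: heap contents = [96, 97]
push(35): heap contents = [35, 96, 97]
pop() → 35: heap contents = [96, 97]
pop() → 96: heap contents = [97]
push(90): heap contents = [90, 97]
push(37): heap contents = [37, 90, 97]
pop() → 37: heap contents = [90, 97]
pop() → 90: heap contents = [97]
pop() → 97: heap contents = []

Answer: empty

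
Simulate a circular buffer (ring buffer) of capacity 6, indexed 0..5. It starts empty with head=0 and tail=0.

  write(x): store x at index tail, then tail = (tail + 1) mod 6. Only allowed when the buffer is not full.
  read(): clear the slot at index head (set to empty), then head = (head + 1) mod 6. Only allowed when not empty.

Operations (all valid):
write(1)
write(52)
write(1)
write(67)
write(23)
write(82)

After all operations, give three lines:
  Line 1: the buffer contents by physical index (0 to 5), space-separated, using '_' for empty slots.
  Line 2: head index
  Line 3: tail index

Answer: 1 52 1 67 23 82
0
0

Derivation:
write(1): buf=[1 _ _ _ _ _], head=0, tail=1, size=1
write(52): buf=[1 52 _ _ _ _], head=0, tail=2, size=2
write(1): buf=[1 52 1 _ _ _], head=0, tail=3, size=3
write(67): buf=[1 52 1 67 _ _], head=0, tail=4, size=4
write(23): buf=[1 52 1 67 23 _], head=0, tail=5, size=5
write(82): buf=[1 52 1 67 23 82], head=0, tail=0, size=6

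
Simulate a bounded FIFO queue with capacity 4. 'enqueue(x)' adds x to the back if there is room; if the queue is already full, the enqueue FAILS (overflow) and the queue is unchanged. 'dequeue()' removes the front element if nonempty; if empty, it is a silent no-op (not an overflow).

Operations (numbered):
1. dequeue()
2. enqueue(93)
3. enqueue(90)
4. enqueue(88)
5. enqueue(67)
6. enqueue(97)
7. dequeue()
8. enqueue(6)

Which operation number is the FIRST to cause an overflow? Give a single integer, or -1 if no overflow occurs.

1. dequeue(): empty, no-op, size=0
2. enqueue(93): size=1
3. enqueue(90): size=2
4. enqueue(88): size=3
5. enqueue(67): size=4
6. enqueue(97): size=4=cap → OVERFLOW (fail)
7. dequeue(): size=3
8. enqueue(6): size=4

Answer: 6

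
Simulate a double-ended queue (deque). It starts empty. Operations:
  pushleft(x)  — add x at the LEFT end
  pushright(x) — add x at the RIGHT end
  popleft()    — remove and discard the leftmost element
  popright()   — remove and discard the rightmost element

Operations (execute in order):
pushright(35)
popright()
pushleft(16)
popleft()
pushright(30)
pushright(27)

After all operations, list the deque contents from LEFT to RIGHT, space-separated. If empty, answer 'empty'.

pushright(35): [35]
popright(): []
pushleft(16): [16]
popleft(): []
pushright(30): [30]
pushright(27): [30, 27]

Answer: 30 27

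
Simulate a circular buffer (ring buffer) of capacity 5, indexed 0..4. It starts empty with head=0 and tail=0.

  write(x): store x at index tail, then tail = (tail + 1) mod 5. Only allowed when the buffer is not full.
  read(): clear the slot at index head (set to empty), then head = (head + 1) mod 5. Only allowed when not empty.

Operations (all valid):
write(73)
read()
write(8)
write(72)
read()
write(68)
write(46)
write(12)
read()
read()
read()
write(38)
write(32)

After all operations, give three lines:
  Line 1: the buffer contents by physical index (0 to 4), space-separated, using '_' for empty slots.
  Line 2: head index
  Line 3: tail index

Answer: 12 38 32 _ _
0
3

Derivation:
write(73): buf=[73 _ _ _ _], head=0, tail=1, size=1
read(): buf=[_ _ _ _ _], head=1, tail=1, size=0
write(8): buf=[_ 8 _ _ _], head=1, tail=2, size=1
write(72): buf=[_ 8 72 _ _], head=1, tail=3, size=2
read(): buf=[_ _ 72 _ _], head=2, tail=3, size=1
write(68): buf=[_ _ 72 68 _], head=2, tail=4, size=2
write(46): buf=[_ _ 72 68 46], head=2, tail=0, size=3
write(12): buf=[12 _ 72 68 46], head=2, tail=1, size=4
read(): buf=[12 _ _ 68 46], head=3, tail=1, size=3
read(): buf=[12 _ _ _ 46], head=4, tail=1, size=2
read(): buf=[12 _ _ _ _], head=0, tail=1, size=1
write(38): buf=[12 38 _ _ _], head=0, tail=2, size=2
write(32): buf=[12 38 32 _ _], head=0, tail=3, size=3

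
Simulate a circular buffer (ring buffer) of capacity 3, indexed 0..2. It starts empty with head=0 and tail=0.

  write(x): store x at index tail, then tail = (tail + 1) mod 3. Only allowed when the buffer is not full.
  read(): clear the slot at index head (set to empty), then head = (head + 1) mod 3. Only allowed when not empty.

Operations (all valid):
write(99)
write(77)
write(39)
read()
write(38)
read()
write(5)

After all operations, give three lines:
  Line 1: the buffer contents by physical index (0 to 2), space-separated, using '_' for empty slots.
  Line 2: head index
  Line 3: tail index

Answer: 38 5 39
2
2

Derivation:
write(99): buf=[99 _ _], head=0, tail=1, size=1
write(77): buf=[99 77 _], head=0, tail=2, size=2
write(39): buf=[99 77 39], head=0, tail=0, size=3
read(): buf=[_ 77 39], head=1, tail=0, size=2
write(38): buf=[38 77 39], head=1, tail=1, size=3
read(): buf=[38 _ 39], head=2, tail=1, size=2
write(5): buf=[38 5 39], head=2, tail=2, size=3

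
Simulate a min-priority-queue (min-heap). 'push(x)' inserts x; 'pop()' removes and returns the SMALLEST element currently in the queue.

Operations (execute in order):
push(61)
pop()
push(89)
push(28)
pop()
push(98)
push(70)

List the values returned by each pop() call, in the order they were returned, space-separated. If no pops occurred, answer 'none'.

push(61): heap contents = [61]
pop() → 61: heap contents = []
push(89): heap contents = [89]
push(28): heap contents = [28, 89]
pop() → 28: heap contents = [89]
push(98): heap contents = [89, 98]
push(70): heap contents = [70, 89, 98]

Answer: 61 28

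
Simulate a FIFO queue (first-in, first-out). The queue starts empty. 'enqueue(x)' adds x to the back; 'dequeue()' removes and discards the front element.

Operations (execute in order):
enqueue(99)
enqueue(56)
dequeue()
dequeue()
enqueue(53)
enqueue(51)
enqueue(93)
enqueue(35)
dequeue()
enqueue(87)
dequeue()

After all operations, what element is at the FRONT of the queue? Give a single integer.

enqueue(99): queue = [99]
enqueue(56): queue = [99, 56]
dequeue(): queue = [56]
dequeue(): queue = []
enqueue(53): queue = [53]
enqueue(51): queue = [53, 51]
enqueue(93): queue = [53, 51, 93]
enqueue(35): queue = [53, 51, 93, 35]
dequeue(): queue = [51, 93, 35]
enqueue(87): queue = [51, 93, 35, 87]
dequeue(): queue = [93, 35, 87]

Answer: 93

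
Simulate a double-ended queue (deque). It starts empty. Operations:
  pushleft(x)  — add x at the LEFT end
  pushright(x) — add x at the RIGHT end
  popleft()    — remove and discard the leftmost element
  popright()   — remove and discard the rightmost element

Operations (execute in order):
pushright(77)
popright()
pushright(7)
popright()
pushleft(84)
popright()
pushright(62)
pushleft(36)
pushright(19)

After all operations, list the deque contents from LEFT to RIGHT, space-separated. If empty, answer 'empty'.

pushright(77): [77]
popright(): []
pushright(7): [7]
popright(): []
pushleft(84): [84]
popright(): []
pushright(62): [62]
pushleft(36): [36, 62]
pushright(19): [36, 62, 19]

Answer: 36 62 19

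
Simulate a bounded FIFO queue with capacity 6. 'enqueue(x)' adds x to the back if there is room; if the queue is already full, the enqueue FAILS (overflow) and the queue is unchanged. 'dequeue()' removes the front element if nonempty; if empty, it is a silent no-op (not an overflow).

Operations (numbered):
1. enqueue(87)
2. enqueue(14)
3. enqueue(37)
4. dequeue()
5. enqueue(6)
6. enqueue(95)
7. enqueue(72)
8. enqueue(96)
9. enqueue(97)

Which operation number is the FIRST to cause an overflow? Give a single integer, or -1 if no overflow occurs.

1. enqueue(87): size=1
2. enqueue(14): size=2
3. enqueue(37): size=3
4. dequeue(): size=2
5. enqueue(6): size=3
6. enqueue(95): size=4
7. enqueue(72): size=5
8. enqueue(96): size=6
9. enqueue(97): size=6=cap → OVERFLOW (fail)

Answer: 9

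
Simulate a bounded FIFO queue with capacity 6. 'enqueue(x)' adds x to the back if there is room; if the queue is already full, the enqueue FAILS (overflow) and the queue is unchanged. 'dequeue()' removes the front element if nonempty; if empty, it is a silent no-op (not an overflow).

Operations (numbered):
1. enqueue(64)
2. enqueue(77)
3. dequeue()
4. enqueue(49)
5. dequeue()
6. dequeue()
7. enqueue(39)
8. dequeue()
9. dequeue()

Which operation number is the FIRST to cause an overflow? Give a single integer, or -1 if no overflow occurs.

1. enqueue(64): size=1
2. enqueue(77): size=2
3. dequeue(): size=1
4. enqueue(49): size=2
5. dequeue(): size=1
6. dequeue(): size=0
7. enqueue(39): size=1
8. dequeue(): size=0
9. dequeue(): empty, no-op, size=0

Answer: -1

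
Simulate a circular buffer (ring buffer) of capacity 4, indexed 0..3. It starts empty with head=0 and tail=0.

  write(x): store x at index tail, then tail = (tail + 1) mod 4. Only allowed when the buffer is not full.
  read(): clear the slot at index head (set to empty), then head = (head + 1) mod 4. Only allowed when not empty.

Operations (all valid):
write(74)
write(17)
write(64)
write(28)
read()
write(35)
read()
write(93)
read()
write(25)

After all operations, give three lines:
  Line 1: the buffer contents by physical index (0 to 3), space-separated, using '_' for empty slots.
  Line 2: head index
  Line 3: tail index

Answer: 35 93 25 28
3
3

Derivation:
write(74): buf=[74 _ _ _], head=0, tail=1, size=1
write(17): buf=[74 17 _ _], head=0, tail=2, size=2
write(64): buf=[74 17 64 _], head=0, tail=3, size=3
write(28): buf=[74 17 64 28], head=0, tail=0, size=4
read(): buf=[_ 17 64 28], head=1, tail=0, size=3
write(35): buf=[35 17 64 28], head=1, tail=1, size=4
read(): buf=[35 _ 64 28], head=2, tail=1, size=3
write(93): buf=[35 93 64 28], head=2, tail=2, size=4
read(): buf=[35 93 _ 28], head=3, tail=2, size=3
write(25): buf=[35 93 25 28], head=3, tail=3, size=4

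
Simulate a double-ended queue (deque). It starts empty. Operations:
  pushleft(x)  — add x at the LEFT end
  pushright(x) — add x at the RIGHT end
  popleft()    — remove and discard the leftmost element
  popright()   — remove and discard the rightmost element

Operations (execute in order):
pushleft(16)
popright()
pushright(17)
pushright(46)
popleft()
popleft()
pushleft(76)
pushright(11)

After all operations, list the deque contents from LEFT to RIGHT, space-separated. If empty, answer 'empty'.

Answer: 76 11

Derivation:
pushleft(16): [16]
popright(): []
pushright(17): [17]
pushright(46): [17, 46]
popleft(): [46]
popleft(): []
pushleft(76): [76]
pushright(11): [76, 11]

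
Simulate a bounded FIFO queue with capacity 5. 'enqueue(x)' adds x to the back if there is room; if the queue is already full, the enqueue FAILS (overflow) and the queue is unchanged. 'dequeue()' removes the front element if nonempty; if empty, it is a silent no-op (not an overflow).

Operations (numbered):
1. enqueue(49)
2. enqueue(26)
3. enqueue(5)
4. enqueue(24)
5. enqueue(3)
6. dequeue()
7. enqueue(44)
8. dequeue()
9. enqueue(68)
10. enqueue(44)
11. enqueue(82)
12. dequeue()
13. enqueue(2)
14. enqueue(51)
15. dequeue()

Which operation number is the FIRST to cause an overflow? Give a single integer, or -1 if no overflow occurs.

Answer: 10

Derivation:
1. enqueue(49): size=1
2. enqueue(26): size=2
3. enqueue(5): size=3
4. enqueue(24): size=4
5. enqueue(3): size=5
6. dequeue(): size=4
7. enqueue(44): size=5
8. dequeue(): size=4
9. enqueue(68): size=5
10. enqueue(44): size=5=cap → OVERFLOW (fail)
11. enqueue(82): size=5=cap → OVERFLOW (fail)
12. dequeue(): size=4
13. enqueue(2): size=5
14. enqueue(51): size=5=cap → OVERFLOW (fail)
15. dequeue(): size=4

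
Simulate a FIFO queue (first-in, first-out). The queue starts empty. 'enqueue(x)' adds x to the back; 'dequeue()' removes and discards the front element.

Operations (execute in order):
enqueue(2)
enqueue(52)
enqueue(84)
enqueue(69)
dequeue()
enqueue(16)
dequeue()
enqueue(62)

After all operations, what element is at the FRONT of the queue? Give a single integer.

enqueue(2): queue = [2]
enqueue(52): queue = [2, 52]
enqueue(84): queue = [2, 52, 84]
enqueue(69): queue = [2, 52, 84, 69]
dequeue(): queue = [52, 84, 69]
enqueue(16): queue = [52, 84, 69, 16]
dequeue(): queue = [84, 69, 16]
enqueue(62): queue = [84, 69, 16, 62]

Answer: 84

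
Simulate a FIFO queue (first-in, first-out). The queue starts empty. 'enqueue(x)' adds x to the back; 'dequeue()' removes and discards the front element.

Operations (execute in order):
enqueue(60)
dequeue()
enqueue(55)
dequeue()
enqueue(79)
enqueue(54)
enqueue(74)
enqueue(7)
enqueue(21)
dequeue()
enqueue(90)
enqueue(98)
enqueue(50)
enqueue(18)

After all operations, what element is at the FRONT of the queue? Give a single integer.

Answer: 54

Derivation:
enqueue(60): queue = [60]
dequeue(): queue = []
enqueue(55): queue = [55]
dequeue(): queue = []
enqueue(79): queue = [79]
enqueue(54): queue = [79, 54]
enqueue(74): queue = [79, 54, 74]
enqueue(7): queue = [79, 54, 74, 7]
enqueue(21): queue = [79, 54, 74, 7, 21]
dequeue(): queue = [54, 74, 7, 21]
enqueue(90): queue = [54, 74, 7, 21, 90]
enqueue(98): queue = [54, 74, 7, 21, 90, 98]
enqueue(50): queue = [54, 74, 7, 21, 90, 98, 50]
enqueue(18): queue = [54, 74, 7, 21, 90, 98, 50, 18]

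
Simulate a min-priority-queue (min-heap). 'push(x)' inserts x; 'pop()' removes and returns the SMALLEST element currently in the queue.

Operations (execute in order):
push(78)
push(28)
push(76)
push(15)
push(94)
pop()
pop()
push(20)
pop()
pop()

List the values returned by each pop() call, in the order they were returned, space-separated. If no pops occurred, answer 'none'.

Answer: 15 28 20 76

Derivation:
push(78): heap contents = [78]
push(28): heap contents = [28, 78]
push(76): heap contents = [28, 76, 78]
push(15): heap contents = [15, 28, 76, 78]
push(94): heap contents = [15, 28, 76, 78, 94]
pop() → 15: heap contents = [28, 76, 78, 94]
pop() → 28: heap contents = [76, 78, 94]
push(20): heap contents = [20, 76, 78, 94]
pop() → 20: heap contents = [76, 78, 94]
pop() → 76: heap contents = [78, 94]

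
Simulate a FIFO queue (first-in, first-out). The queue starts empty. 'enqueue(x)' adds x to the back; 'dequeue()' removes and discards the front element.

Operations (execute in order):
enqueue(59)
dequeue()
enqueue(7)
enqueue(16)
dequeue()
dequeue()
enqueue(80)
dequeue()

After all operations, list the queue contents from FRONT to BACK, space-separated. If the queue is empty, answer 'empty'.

enqueue(59): [59]
dequeue(): []
enqueue(7): [7]
enqueue(16): [7, 16]
dequeue(): [16]
dequeue(): []
enqueue(80): [80]
dequeue(): []

Answer: empty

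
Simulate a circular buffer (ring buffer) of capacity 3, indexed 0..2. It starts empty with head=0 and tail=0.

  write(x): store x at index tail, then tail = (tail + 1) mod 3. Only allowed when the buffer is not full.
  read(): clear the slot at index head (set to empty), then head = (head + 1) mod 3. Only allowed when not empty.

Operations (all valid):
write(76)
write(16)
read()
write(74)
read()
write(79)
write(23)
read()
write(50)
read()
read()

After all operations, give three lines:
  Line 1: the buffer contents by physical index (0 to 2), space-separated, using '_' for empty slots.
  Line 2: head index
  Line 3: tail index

write(76): buf=[76 _ _], head=0, tail=1, size=1
write(16): buf=[76 16 _], head=0, tail=2, size=2
read(): buf=[_ 16 _], head=1, tail=2, size=1
write(74): buf=[_ 16 74], head=1, tail=0, size=2
read(): buf=[_ _ 74], head=2, tail=0, size=1
write(79): buf=[79 _ 74], head=2, tail=1, size=2
write(23): buf=[79 23 74], head=2, tail=2, size=3
read(): buf=[79 23 _], head=0, tail=2, size=2
write(50): buf=[79 23 50], head=0, tail=0, size=3
read(): buf=[_ 23 50], head=1, tail=0, size=2
read(): buf=[_ _ 50], head=2, tail=0, size=1

Answer: _ _ 50
2
0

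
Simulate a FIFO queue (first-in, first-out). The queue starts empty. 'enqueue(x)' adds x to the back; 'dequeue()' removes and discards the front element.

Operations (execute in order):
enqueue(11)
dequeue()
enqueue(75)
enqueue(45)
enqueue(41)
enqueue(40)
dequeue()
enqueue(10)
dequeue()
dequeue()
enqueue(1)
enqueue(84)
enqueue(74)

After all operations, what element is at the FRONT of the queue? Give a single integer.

Answer: 40

Derivation:
enqueue(11): queue = [11]
dequeue(): queue = []
enqueue(75): queue = [75]
enqueue(45): queue = [75, 45]
enqueue(41): queue = [75, 45, 41]
enqueue(40): queue = [75, 45, 41, 40]
dequeue(): queue = [45, 41, 40]
enqueue(10): queue = [45, 41, 40, 10]
dequeue(): queue = [41, 40, 10]
dequeue(): queue = [40, 10]
enqueue(1): queue = [40, 10, 1]
enqueue(84): queue = [40, 10, 1, 84]
enqueue(74): queue = [40, 10, 1, 84, 74]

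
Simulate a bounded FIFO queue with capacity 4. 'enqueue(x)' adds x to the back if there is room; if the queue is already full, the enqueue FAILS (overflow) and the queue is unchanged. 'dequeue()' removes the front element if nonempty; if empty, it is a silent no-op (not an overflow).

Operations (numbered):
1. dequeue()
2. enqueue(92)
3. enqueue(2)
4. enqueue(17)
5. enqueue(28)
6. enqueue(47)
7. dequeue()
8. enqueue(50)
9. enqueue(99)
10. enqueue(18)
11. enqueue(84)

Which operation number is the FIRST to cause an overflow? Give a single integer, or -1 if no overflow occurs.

1. dequeue(): empty, no-op, size=0
2. enqueue(92): size=1
3. enqueue(2): size=2
4. enqueue(17): size=3
5. enqueue(28): size=4
6. enqueue(47): size=4=cap → OVERFLOW (fail)
7. dequeue(): size=3
8. enqueue(50): size=4
9. enqueue(99): size=4=cap → OVERFLOW (fail)
10. enqueue(18): size=4=cap → OVERFLOW (fail)
11. enqueue(84): size=4=cap → OVERFLOW (fail)

Answer: 6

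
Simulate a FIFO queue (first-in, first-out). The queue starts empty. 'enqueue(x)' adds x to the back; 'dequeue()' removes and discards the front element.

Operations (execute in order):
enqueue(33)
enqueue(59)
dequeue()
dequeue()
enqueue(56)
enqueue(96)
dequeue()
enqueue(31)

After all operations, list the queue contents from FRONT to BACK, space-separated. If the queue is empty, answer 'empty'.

enqueue(33): [33]
enqueue(59): [33, 59]
dequeue(): [59]
dequeue(): []
enqueue(56): [56]
enqueue(96): [56, 96]
dequeue(): [96]
enqueue(31): [96, 31]

Answer: 96 31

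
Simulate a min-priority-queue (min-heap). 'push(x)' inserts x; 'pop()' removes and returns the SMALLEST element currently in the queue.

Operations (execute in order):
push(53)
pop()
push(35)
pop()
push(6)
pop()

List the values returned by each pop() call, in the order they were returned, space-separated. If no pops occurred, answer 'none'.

Answer: 53 35 6

Derivation:
push(53): heap contents = [53]
pop() → 53: heap contents = []
push(35): heap contents = [35]
pop() → 35: heap contents = []
push(6): heap contents = [6]
pop() → 6: heap contents = []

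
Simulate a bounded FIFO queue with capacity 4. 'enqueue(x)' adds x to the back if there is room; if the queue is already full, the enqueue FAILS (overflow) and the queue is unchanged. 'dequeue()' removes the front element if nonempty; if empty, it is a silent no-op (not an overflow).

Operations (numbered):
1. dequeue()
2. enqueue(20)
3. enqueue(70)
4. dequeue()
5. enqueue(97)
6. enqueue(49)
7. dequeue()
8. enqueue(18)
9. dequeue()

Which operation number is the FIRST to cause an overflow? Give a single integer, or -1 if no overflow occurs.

1. dequeue(): empty, no-op, size=0
2. enqueue(20): size=1
3. enqueue(70): size=2
4. dequeue(): size=1
5. enqueue(97): size=2
6. enqueue(49): size=3
7. dequeue(): size=2
8. enqueue(18): size=3
9. dequeue(): size=2

Answer: -1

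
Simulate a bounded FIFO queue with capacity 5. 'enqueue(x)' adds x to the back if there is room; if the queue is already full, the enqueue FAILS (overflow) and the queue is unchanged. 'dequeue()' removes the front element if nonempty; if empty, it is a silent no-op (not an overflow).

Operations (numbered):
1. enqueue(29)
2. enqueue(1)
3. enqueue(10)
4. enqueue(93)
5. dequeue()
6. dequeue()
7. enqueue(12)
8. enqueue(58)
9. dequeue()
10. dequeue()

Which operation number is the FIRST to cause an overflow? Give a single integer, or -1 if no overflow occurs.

1. enqueue(29): size=1
2. enqueue(1): size=2
3. enqueue(10): size=3
4. enqueue(93): size=4
5. dequeue(): size=3
6. dequeue(): size=2
7. enqueue(12): size=3
8. enqueue(58): size=4
9. dequeue(): size=3
10. dequeue(): size=2

Answer: -1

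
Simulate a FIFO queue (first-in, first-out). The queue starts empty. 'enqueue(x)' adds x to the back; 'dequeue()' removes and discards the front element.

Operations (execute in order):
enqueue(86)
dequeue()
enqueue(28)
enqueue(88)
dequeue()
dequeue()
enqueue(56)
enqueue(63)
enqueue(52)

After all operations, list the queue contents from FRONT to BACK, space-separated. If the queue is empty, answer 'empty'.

enqueue(86): [86]
dequeue(): []
enqueue(28): [28]
enqueue(88): [28, 88]
dequeue(): [88]
dequeue(): []
enqueue(56): [56]
enqueue(63): [56, 63]
enqueue(52): [56, 63, 52]

Answer: 56 63 52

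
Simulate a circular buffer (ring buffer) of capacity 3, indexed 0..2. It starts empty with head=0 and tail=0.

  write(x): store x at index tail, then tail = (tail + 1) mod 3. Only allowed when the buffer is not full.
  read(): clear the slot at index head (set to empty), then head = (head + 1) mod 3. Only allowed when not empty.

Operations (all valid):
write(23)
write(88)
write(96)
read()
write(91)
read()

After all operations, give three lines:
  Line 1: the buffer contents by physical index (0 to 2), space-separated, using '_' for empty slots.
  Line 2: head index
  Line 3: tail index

write(23): buf=[23 _ _], head=0, tail=1, size=1
write(88): buf=[23 88 _], head=0, tail=2, size=2
write(96): buf=[23 88 96], head=0, tail=0, size=3
read(): buf=[_ 88 96], head=1, tail=0, size=2
write(91): buf=[91 88 96], head=1, tail=1, size=3
read(): buf=[91 _ 96], head=2, tail=1, size=2

Answer: 91 _ 96
2
1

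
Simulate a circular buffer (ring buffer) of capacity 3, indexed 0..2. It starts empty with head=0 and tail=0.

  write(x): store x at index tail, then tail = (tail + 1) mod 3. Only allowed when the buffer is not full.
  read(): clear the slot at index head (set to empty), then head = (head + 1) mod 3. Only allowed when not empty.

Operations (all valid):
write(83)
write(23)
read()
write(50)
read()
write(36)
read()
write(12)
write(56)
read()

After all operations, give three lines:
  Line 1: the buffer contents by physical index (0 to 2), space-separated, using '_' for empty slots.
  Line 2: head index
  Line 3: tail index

write(83): buf=[83 _ _], head=0, tail=1, size=1
write(23): buf=[83 23 _], head=0, tail=2, size=2
read(): buf=[_ 23 _], head=1, tail=2, size=1
write(50): buf=[_ 23 50], head=1, tail=0, size=2
read(): buf=[_ _ 50], head=2, tail=0, size=1
write(36): buf=[36 _ 50], head=2, tail=1, size=2
read(): buf=[36 _ _], head=0, tail=1, size=1
write(12): buf=[36 12 _], head=0, tail=2, size=2
write(56): buf=[36 12 56], head=0, tail=0, size=3
read(): buf=[_ 12 56], head=1, tail=0, size=2

Answer: _ 12 56
1
0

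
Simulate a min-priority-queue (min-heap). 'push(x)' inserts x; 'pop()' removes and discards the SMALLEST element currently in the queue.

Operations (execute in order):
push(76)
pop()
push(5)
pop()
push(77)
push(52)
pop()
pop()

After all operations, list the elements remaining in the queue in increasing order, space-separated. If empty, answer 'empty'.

push(76): heap contents = [76]
pop() → 76: heap contents = []
push(5): heap contents = [5]
pop() → 5: heap contents = []
push(77): heap contents = [77]
push(52): heap contents = [52, 77]
pop() → 52: heap contents = [77]
pop() → 77: heap contents = []

Answer: empty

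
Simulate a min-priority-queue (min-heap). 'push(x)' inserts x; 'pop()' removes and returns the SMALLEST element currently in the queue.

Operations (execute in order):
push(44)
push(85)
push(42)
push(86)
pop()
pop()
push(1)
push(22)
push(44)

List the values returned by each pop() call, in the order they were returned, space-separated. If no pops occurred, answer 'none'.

push(44): heap contents = [44]
push(85): heap contents = [44, 85]
push(42): heap contents = [42, 44, 85]
push(86): heap contents = [42, 44, 85, 86]
pop() → 42: heap contents = [44, 85, 86]
pop() → 44: heap contents = [85, 86]
push(1): heap contents = [1, 85, 86]
push(22): heap contents = [1, 22, 85, 86]
push(44): heap contents = [1, 22, 44, 85, 86]

Answer: 42 44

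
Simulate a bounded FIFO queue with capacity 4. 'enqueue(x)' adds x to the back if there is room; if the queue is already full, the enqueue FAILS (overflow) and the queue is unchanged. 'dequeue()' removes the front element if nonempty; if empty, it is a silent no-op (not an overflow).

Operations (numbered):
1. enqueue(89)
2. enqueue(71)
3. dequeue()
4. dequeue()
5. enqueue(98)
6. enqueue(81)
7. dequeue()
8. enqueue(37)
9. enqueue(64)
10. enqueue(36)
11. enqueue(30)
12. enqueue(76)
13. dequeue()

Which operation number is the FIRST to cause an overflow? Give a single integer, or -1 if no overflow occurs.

Answer: 11

Derivation:
1. enqueue(89): size=1
2. enqueue(71): size=2
3. dequeue(): size=1
4. dequeue(): size=0
5. enqueue(98): size=1
6. enqueue(81): size=2
7. dequeue(): size=1
8. enqueue(37): size=2
9. enqueue(64): size=3
10. enqueue(36): size=4
11. enqueue(30): size=4=cap → OVERFLOW (fail)
12. enqueue(76): size=4=cap → OVERFLOW (fail)
13. dequeue(): size=3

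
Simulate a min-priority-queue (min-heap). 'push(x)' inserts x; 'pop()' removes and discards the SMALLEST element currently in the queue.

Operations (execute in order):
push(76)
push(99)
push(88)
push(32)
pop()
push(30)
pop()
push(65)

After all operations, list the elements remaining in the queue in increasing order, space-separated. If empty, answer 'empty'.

push(76): heap contents = [76]
push(99): heap contents = [76, 99]
push(88): heap contents = [76, 88, 99]
push(32): heap contents = [32, 76, 88, 99]
pop() → 32: heap contents = [76, 88, 99]
push(30): heap contents = [30, 76, 88, 99]
pop() → 30: heap contents = [76, 88, 99]
push(65): heap contents = [65, 76, 88, 99]

Answer: 65 76 88 99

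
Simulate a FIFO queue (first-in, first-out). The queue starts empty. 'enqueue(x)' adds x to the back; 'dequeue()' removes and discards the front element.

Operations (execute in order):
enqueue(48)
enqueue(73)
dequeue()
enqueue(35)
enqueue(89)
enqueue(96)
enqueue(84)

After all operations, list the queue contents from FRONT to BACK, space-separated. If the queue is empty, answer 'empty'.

enqueue(48): [48]
enqueue(73): [48, 73]
dequeue(): [73]
enqueue(35): [73, 35]
enqueue(89): [73, 35, 89]
enqueue(96): [73, 35, 89, 96]
enqueue(84): [73, 35, 89, 96, 84]

Answer: 73 35 89 96 84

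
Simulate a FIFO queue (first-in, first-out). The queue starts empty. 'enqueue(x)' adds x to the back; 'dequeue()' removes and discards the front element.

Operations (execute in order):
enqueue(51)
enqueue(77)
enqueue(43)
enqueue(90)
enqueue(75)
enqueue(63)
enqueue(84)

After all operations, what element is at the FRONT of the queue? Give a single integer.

Answer: 51

Derivation:
enqueue(51): queue = [51]
enqueue(77): queue = [51, 77]
enqueue(43): queue = [51, 77, 43]
enqueue(90): queue = [51, 77, 43, 90]
enqueue(75): queue = [51, 77, 43, 90, 75]
enqueue(63): queue = [51, 77, 43, 90, 75, 63]
enqueue(84): queue = [51, 77, 43, 90, 75, 63, 84]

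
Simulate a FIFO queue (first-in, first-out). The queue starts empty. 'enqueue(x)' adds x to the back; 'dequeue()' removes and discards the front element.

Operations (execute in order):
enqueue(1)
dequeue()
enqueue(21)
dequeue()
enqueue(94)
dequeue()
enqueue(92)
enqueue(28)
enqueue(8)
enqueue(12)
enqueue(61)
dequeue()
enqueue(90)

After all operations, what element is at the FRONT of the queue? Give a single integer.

Answer: 28

Derivation:
enqueue(1): queue = [1]
dequeue(): queue = []
enqueue(21): queue = [21]
dequeue(): queue = []
enqueue(94): queue = [94]
dequeue(): queue = []
enqueue(92): queue = [92]
enqueue(28): queue = [92, 28]
enqueue(8): queue = [92, 28, 8]
enqueue(12): queue = [92, 28, 8, 12]
enqueue(61): queue = [92, 28, 8, 12, 61]
dequeue(): queue = [28, 8, 12, 61]
enqueue(90): queue = [28, 8, 12, 61, 90]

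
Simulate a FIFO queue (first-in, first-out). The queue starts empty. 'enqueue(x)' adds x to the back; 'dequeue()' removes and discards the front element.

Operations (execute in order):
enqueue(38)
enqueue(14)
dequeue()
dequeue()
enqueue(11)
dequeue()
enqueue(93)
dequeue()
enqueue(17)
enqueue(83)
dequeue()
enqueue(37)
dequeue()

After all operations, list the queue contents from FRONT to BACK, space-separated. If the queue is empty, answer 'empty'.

enqueue(38): [38]
enqueue(14): [38, 14]
dequeue(): [14]
dequeue(): []
enqueue(11): [11]
dequeue(): []
enqueue(93): [93]
dequeue(): []
enqueue(17): [17]
enqueue(83): [17, 83]
dequeue(): [83]
enqueue(37): [83, 37]
dequeue(): [37]

Answer: 37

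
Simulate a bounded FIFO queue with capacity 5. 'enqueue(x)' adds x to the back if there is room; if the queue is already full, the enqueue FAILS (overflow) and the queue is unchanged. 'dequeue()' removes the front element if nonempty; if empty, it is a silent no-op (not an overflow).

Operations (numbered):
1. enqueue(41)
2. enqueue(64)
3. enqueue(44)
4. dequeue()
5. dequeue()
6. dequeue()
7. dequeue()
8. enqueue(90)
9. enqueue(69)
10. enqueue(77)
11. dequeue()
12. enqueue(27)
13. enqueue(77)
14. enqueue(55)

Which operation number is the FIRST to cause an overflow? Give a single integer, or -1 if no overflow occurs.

Answer: -1

Derivation:
1. enqueue(41): size=1
2. enqueue(64): size=2
3. enqueue(44): size=3
4. dequeue(): size=2
5. dequeue(): size=1
6. dequeue(): size=0
7. dequeue(): empty, no-op, size=0
8. enqueue(90): size=1
9. enqueue(69): size=2
10. enqueue(77): size=3
11. dequeue(): size=2
12. enqueue(27): size=3
13. enqueue(77): size=4
14. enqueue(55): size=5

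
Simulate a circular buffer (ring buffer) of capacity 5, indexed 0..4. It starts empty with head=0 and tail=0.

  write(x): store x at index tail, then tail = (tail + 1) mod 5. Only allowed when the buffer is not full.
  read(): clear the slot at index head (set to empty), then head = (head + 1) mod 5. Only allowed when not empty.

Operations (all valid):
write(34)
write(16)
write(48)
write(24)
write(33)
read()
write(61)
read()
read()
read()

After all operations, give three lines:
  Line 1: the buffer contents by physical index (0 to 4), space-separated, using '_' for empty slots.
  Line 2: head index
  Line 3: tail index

Answer: 61 _ _ _ 33
4
1

Derivation:
write(34): buf=[34 _ _ _ _], head=0, tail=1, size=1
write(16): buf=[34 16 _ _ _], head=0, tail=2, size=2
write(48): buf=[34 16 48 _ _], head=0, tail=3, size=3
write(24): buf=[34 16 48 24 _], head=0, tail=4, size=4
write(33): buf=[34 16 48 24 33], head=0, tail=0, size=5
read(): buf=[_ 16 48 24 33], head=1, tail=0, size=4
write(61): buf=[61 16 48 24 33], head=1, tail=1, size=5
read(): buf=[61 _ 48 24 33], head=2, tail=1, size=4
read(): buf=[61 _ _ 24 33], head=3, tail=1, size=3
read(): buf=[61 _ _ _ 33], head=4, tail=1, size=2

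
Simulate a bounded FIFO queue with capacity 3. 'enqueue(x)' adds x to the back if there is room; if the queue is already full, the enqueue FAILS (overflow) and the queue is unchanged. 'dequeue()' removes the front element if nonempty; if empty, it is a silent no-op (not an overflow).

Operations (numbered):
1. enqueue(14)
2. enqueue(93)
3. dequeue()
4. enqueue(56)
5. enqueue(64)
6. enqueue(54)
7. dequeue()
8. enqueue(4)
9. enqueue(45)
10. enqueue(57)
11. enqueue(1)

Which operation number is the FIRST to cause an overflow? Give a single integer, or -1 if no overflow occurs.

1. enqueue(14): size=1
2. enqueue(93): size=2
3. dequeue(): size=1
4. enqueue(56): size=2
5. enqueue(64): size=3
6. enqueue(54): size=3=cap → OVERFLOW (fail)
7. dequeue(): size=2
8. enqueue(4): size=3
9. enqueue(45): size=3=cap → OVERFLOW (fail)
10. enqueue(57): size=3=cap → OVERFLOW (fail)
11. enqueue(1): size=3=cap → OVERFLOW (fail)

Answer: 6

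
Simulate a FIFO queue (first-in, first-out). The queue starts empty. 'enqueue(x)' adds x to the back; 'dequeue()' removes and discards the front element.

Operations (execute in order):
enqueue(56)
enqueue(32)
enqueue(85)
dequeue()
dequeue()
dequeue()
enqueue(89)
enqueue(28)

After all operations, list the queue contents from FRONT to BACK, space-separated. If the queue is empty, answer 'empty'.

enqueue(56): [56]
enqueue(32): [56, 32]
enqueue(85): [56, 32, 85]
dequeue(): [32, 85]
dequeue(): [85]
dequeue(): []
enqueue(89): [89]
enqueue(28): [89, 28]

Answer: 89 28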